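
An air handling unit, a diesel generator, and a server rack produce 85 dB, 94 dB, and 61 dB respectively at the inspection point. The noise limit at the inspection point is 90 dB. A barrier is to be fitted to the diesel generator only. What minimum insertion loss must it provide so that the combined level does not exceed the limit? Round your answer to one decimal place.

5.7 dB

Everything except the diesel generator sums to 10^(85/10) + 10^(61/10) = 3.175e+08 in linear terms, 85.02 dB.
To meet 90 dB overall, the treated diesel generator may contribute at most 10^(90/10) − 3.175e+08 = 6.825e+08, i.e. 88.34 dB.
So the diesel generator must be reduced from 94 to 88.34 dB: IL = 5.66 dB.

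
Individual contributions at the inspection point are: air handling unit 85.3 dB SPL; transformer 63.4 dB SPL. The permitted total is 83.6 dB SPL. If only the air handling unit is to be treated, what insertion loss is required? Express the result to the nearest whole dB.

Fixed contribution from the other source: Σ 10^(L/10) = 10^(63.4/10) = 2.188e+06 (63.40 dB SPL).
The limit corresponds to 10^(83.6/10) = 2.291e+08; subtracting the fixed part leaves 2.269e+08 for the air handling unit, i.e. 83.56 dB SPL.
So the air handling unit must be reduced from 85.3 to 83.56 dB SPL: IL = 1.74 dB.

2 dB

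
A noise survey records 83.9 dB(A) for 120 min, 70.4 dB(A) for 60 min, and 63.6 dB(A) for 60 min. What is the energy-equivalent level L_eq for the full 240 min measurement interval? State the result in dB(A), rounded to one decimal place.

L_eq = 10·log₁₀[(1/T)·Σ tᵢ·10^(Lᵢ/10)] with T = 240 min.
Σ tᵢ·10^(Lᵢ/10) = 120·10^(83.9/10) + 60·10^(70.4/10) + 60·10^(63.6/10) = 3.025e+10.
L_eq = 10·log₁₀(3.025e+10/240) = 81.01 dB(A).

81.0 dB(A)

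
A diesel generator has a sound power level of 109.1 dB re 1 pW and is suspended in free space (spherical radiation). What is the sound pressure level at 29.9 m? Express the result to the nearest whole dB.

The power spreads over a sphere of area 4π·r², so L_p = L_w − 10·log₁₀(4π·r²).
4π·r² = 1.123e+04 m², 10·log₁₀ of that is 40.506 dB.
L_p = 109.1 − 40.506 = 68.59 dB.

69 dB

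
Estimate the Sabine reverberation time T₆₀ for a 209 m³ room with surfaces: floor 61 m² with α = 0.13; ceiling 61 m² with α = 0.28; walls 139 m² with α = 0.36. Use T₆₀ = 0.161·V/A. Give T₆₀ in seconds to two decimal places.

0.45 s

Summing Sᵢαᵢ: 61·0.13 + 61·0.28 + 139·0.36 = 75.05 m².
T₆₀ = 0.161·V/A = 0.161·209/75.05 = 0.448 s.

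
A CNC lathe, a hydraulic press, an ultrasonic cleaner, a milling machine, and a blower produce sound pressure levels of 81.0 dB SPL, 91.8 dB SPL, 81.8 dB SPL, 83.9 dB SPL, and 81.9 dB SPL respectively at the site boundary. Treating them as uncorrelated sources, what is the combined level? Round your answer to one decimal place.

For uncorrelated sources the intensities add, so convert each level to linear form, sum, and take 10·log₁₀ of the total.
Σ 10^(L/10) = 10^(81.0/10) + 10^(91.8/10) + 10^(81.8/10) + 10^(83.9/10) + 10^(81.9/10) = 2.191e+09.
L_total = 10·log₁₀(2.191e+09) = 93.41 dB SPL.

93.4 dB SPL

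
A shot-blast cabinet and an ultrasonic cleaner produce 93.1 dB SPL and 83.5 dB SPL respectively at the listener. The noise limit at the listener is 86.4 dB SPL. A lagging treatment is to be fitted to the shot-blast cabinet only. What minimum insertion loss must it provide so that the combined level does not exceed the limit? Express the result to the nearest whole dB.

Everything except the shot-blast cabinet sums to 10^(83.5/10) = 2.239e+08 in linear terms, 83.50 dB SPL.
The limit corresponds to 10^(86.4/10) = 4.365e+08; subtracting the fixed part leaves 2.126e+08 for the shot-blast cabinet, i.e. 83.28 dB SPL.
Required insertion loss = 93.1 − 83.28 = 9.82 dB.

10 dB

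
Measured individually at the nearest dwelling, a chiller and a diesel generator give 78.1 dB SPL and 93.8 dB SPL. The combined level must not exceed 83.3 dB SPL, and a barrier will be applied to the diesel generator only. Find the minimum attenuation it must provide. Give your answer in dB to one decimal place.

The untreated sources together contribute 10^(78.1/10) = 6.457e+07, i.e. 78.10 dB SPL.
To meet 83.3 dB SPL overall, the treated diesel generator may contribute at most 10^(83.3/10) − 6.457e+07 = 1.492e+08, i.e. 81.74 dB SPL.
Required insertion loss = 93.8 − 81.74 = 12.06 dB.

12.1 dB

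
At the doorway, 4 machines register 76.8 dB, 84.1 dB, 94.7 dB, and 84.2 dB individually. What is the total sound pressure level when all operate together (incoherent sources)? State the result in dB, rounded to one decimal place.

For uncorrelated sources the intensities add, so convert each level to linear form, sum, and take 10·log₁₀ of the total.
Σ 10^(L/10) = 10^(76.8/10) + 10^(84.1/10) + 10^(94.7/10) + 10^(84.2/10) = 3.519e+09.
L_total = 10·log₁₀(3.519e+09) = 95.46 dB.

95.5 dB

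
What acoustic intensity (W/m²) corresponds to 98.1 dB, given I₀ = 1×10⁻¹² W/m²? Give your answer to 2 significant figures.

I/I₀ = 10^(98.1/10) = 6.457e+09, so I = 6.457e+09 × 10⁻¹² W/m².

0.0065 W/m²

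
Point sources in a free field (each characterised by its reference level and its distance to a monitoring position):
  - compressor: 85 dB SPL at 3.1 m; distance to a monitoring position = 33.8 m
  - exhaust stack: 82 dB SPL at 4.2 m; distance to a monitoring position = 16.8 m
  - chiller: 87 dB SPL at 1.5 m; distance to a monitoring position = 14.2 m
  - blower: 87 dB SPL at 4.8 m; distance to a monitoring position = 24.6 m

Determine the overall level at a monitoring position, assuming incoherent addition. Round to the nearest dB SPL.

First find each source's level at the receiver (point-source: −20·log₁₀(r/r_ref)), then combine on an intensity basis.
compressor: 85 − 20·log₁₀(33.8/3.1) = 85 − 20.75 = 64.25 dB SPL.
exhaust stack: 82 − 20·log₁₀(16.8/4.2) = 82 − 12.04 = 69.96 dB SPL.
chiller: 87 − 20·log₁₀(14.2/1.5) = 87 − 19.52 = 67.48 dB SPL.
blower: 87 − 20·log₁₀(24.6/4.8) = 87 − 14.19 = 72.81 dB SPL.
Σ 10^(L/10) = 3.724e+07 → L_total = 10·log₁₀(3.724e+07) = 75.71 dB SPL.

76 dB SPL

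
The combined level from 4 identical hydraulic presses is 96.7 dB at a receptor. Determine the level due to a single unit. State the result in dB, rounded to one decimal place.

4 equal contributions raise the level by 10·log₁₀ 4 = 6.021 dB, so each unit alone gives 96.7 − 6.021.

90.7 dB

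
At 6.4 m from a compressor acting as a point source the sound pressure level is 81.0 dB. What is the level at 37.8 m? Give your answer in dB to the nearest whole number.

Point-source attenuation: ΔL = 20·log₁₀(r₂/r₁) = 20·log₁₀(37.8/6.4) = 15.426 dB.
L₂ = 81.0 − 20·log₁₀(37.8/6.4) = 81.0 − 15.426 = 65.57 dB.

66 dB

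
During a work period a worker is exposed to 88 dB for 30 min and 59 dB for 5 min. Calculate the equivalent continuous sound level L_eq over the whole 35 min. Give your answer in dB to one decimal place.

87.3 dB

L_eq = 10·log₁₀[(1/T)·Σ tᵢ·10^(Lᵢ/10)] with T = 35 min.
Σ tᵢ·10^(Lᵢ/10) = 30·10^(88/10) + 5·10^(59/10) = 1.893e+10.
L_eq = 10·log₁₀(1.893e+10/35) = 87.33 dB.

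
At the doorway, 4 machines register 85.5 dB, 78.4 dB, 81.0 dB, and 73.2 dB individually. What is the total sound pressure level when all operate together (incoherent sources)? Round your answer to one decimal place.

87.6 dB

Incoherent sources combine by intensity addition: L_total = 10·log₁₀(Σ 10^(L_i/10)).
Σ 10^(L/10) = 10^(85.5/10) + 10^(78.4/10) + 10^(81.0/10) + 10^(73.2/10) = 5.708e+08.
L_total = 10·log₁₀(5.708e+08) = 87.56 dB.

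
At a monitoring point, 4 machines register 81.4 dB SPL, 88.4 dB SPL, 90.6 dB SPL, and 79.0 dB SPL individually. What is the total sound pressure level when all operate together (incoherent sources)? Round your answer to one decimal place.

For uncorrelated sources the intensities add, so convert each level to linear form, sum, and take 10·log₁₀ of the total.
Σ 10^(L/10) = 10^(81.4/10) + 10^(88.4/10) + 10^(90.6/10) + 10^(79.0/10) = 2.057e+09.
L_total = 10·log₁₀(2.057e+09) = 93.13 dB SPL.

93.1 dB SPL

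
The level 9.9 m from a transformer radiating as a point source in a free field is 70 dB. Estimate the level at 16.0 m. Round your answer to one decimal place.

For a point source, L₂ = L₁ − 20·log₁₀(r₂/r₁).
L₂ = 70 − 20·log₁₀(16.0/9.9) = 70 − 4.170 = 65.83 dB.

65.8 dB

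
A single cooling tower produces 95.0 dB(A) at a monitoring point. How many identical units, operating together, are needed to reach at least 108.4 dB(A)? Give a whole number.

Need L₁ + 10·log₁₀ N ≥ 108.4, i.e. log₁₀ N ≥ 1.34.
N ≥ 10^(13.4/10) = 21.878, so N = 22.

22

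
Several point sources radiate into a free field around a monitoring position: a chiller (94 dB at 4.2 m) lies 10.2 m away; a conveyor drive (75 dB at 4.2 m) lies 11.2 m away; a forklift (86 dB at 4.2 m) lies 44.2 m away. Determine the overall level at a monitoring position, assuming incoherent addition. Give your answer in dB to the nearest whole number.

Propagate each source to the receiver with L = L_ref − 20·log₁₀(r/r_ref), then add intensities.
chiller: 94 − 20·log₁₀(10.2/4.2) = 94 − 7.71 = 86.29 dB.
conveyor drive: 75 − 20·log₁₀(11.2/4.2) = 75 − 8.52 = 66.48 dB.
forklift: 86 − 20·log₁₀(44.2/4.2) = 86 − 20.44 = 65.56 dB.
Σ 10^(L/10) = 4.339e+08 → L_total = 10·log₁₀(4.339e+08) = 86.37 dB.

86 dB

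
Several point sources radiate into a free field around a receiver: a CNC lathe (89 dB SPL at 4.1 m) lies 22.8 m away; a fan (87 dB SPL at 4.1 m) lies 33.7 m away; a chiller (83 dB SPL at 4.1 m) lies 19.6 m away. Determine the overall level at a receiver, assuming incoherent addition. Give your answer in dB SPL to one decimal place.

Propagate each source to the receiver with L = L_ref − 20·log₁₀(r/r_ref), then add intensities.
CNC lathe: 89 − 20·log₁₀(22.8/4.1) = 89 − 14.90 = 74.10 dB SPL.
fan: 87 − 20·log₁₀(33.7/4.1) = 87 − 18.30 = 68.70 dB SPL.
chiller: 83 − 20·log₁₀(19.6/4.1) = 83 − 13.59 = 69.41 dB SPL.
Σ 10^(L/10) = 4.184e+07 → L_total = 10·log₁₀(4.184e+07) = 76.22 dB SPL.

76.2 dB SPL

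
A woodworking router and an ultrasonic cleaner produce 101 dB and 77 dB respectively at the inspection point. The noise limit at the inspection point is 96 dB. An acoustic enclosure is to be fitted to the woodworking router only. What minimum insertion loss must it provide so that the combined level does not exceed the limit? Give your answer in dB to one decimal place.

The untreated sources together contribute 10^(77/10) = 5.012e+07, i.e. 77.00 dB.
To meet 96 dB overall, the treated woodworking router may contribute at most 10^(96/10) − 5.012e+07 = 3.931e+09, i.e. 95.94 dB.
Required insertion loss = 101 − 95.94 = 5.06 dB.

5.1 dB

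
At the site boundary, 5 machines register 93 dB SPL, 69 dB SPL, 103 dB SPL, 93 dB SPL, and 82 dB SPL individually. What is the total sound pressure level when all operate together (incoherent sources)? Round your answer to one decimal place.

Incoherent sources combine by intensity addition: L_total = 10·log₁₀(Σ 10^(L_i/10)).
Σ 10^(L/10) = 10^(93/10) + 10^(69/10) + 10^(103/10) + 10^(93/10) + 10^(82/10) = 2.411e+10.
L_total = 10·log₁₀(2.411e+10) = 103.82 dB SPL.

103.8 dB SPL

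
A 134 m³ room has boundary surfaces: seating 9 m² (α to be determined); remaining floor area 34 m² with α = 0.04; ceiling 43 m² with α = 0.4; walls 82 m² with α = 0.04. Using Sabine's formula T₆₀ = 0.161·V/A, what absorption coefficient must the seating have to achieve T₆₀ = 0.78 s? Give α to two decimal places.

0.65

A = 0.161·V/T₆₀ = 0.161·134/0.78 = 27.66 m² sabins.
Absorption from the other surfaces = 34·0.04 + 43·0.4 + 82·0.04 = 21.84 m², so the seating must supply 5.82 m² over 9 m².
α = 5.82/9 = 0.647.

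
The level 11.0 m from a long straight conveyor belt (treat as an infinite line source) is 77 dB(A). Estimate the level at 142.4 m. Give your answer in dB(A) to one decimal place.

Cylindrical spreading from a line source gives a 10·log₁₀(r₂/r₁) drop.
L₂ = 77 − 10·log₁₀(142.4/11.0) = 77 − 11.121 = 65.88 dB(A).

65.9 dB(A)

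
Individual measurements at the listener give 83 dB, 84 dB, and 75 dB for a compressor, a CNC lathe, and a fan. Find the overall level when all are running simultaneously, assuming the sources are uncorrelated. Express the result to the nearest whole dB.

87 dB

For uncorrelated sources the intensities add, so convert each level to linear form, sum, and take 10·log₁₀ of the total.
Σ 10^(L/10) = 10^(83/10) + 10^(84/10) + 10^(75/10) = 4.823e+08.
L_total = 10·log₁₀(4.823e+08) = 86.83 dB.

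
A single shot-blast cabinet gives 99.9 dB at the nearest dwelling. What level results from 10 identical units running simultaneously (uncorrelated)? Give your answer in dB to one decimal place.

N identical incoherent sources raise the level by 10·log₁₀ N.
L_total = 99.9 + 10·log₁₀(10) = 99.9 + 10.000 = 109.90 dB.

109.9 dB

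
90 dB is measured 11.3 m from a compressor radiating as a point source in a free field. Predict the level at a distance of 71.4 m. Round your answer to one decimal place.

74.0 dB

Spherical spreading from a point source gives a 20·log₁₀(r₂/r₁) drop.
L₂ = 90 − 20·log₁₀(71.4/11.3) = 90 − 16.012 = 73.99 dB.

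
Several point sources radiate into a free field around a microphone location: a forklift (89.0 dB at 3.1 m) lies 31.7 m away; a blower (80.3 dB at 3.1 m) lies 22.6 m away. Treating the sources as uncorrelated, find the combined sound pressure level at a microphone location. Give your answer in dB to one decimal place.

First find each source's level at the receiver (point-source: −20·log₁₀(r/r_ref)), then combine on an intensity basis.
forklift: 89.0 − 20·log₁₀(31.7/3.1) = 89.0 − 20.19 = 68.81 dB.
blower: 80.3 − 20·log₁₀(22.6/3.1) = 80.3 − 17.25 = 63.05 dB.
Σ 10^(L/10) = 9.612e+06 → L_total = 10·log₁₀(9.612e+06) = 69.83 dB.

69.8 dB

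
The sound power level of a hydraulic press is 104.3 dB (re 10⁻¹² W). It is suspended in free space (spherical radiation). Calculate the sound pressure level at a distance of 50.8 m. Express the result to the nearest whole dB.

59 dB

L_p = L_w − 10·log₁₀(4π·r²) with r = 50.8 m.
4π·r² = 3.243e+04 m², 10·log₁₀ of that is 45.109 dB.
L_p = 104.3 − 45.109 = 59.19 dB.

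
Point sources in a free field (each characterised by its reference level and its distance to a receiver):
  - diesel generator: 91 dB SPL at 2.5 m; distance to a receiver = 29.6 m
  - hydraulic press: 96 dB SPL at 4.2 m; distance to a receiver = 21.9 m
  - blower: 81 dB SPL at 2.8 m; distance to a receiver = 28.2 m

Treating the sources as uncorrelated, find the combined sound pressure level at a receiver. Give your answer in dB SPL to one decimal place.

Apply inverse-square spreading to bring every level to the receiver, then sum 10^(L/10).
diesel generator: 91 − 20·log₁₀(29.6/2.5) = 91 − 21.47 = 69.53 dB SPL.
hydraulic press: 96 − 20·log₁₀(21.9/4.2) = 96 − 14.34 = 81.66 dB SPL.
blower: 81 − 20·log₁₀(28.2/2.8) = 81 − 20.06 = 60.94 dB SPL.
Σ 10^(L/10) = 1.566e+08 → L_total = 10·log₁₀(1.566e+08) = 81.95 dB SPL.

81.9 dB SPL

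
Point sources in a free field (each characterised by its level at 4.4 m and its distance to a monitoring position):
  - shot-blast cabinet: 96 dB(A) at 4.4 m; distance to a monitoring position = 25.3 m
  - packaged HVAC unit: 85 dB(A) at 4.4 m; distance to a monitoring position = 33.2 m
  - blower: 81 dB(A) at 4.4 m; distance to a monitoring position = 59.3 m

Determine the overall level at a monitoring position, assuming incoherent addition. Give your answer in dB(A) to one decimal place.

Propagate each source to the receiver with L = L_ref − 20·log₁₀(r/r_ref), then add intensities.
shot-blast cabinet: 96 − 20·log₁₀(25.3/4.4) = 96 − 15.19 = 80.81 dB(A).
packaged HVAC unit: 85 − 20·log₁₀(33.2/4.4) = 85 − 17.55 = 67.45 dB(A).
blower: 81 − 20·log₁₀(59.3/4.4) = 81 − 22.59 = 58.41 dB(A).
Σ 10^(L/10) = 1.267e+08 → L_total = 10·log₁₀(1.267e+08) = 81.03 dB(A).

81.0 dB(A)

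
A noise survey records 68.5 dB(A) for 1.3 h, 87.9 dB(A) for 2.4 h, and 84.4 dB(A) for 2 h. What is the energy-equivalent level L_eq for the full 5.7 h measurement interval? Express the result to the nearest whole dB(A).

Weight each interval's intensity by its duration and average over T = 5.7 h:
Σ tᵢ·10^(Lᵢ/10) = 1.3·10^(68.5/10) + 2.4·10^(87.9/10) + 2·10^(84.4/10) = 2.040e+09.
L_eq = 10·log₁₀(2.040e+09/5.7) = 85.54 dB(A).

86 dB(A)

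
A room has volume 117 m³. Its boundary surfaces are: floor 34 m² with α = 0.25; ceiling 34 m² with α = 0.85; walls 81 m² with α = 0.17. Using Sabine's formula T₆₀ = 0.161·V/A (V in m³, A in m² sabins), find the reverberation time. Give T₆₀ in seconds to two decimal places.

Total absorption A = 34·0.25 + 34·0.85 + 81·0.17 = 51.17 m² sabins.
T₆₀ = 0.161 × 117 / 51.17 = 0.368 s.

0.37 s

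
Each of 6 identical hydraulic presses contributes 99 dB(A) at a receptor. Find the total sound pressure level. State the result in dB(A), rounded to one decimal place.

N identical incoherent sources raise the level by 10·log₁₀ N.
L_total = 99 + 10·log₁₀(6) = 99 + 7.782 = 106.78 dB(A).

106.8 dB(A)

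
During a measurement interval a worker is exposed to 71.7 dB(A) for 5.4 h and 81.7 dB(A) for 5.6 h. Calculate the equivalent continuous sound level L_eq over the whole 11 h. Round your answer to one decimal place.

Weight each interval's intensity by its duration and average over T = 11 h:
Σ tᵢ·10^(Lᵢ/10) = 5.4·10^(71.7/10) + 5.6·10^(81.7/10) = 9.082e+08.
L_eq = 10·log₁₀(9.082e+08/11) = 79.17 dB(A).

79.2 dB(A)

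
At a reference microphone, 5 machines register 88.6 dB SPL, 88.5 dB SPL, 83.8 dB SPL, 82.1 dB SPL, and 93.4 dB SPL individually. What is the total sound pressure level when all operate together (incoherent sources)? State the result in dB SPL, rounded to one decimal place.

96.0 dB SPL

Incoherent sources combine by intensity addition: L_total = 10·log₁₀(Σ 10^(L_i/10)).
Σ 10^(L/10) = 10^(88.6/10) + 10^(88.5/10) + 10^(83.8/10) + 10^(82.1/10) + 10^(93.4/10) = 4.022e+09.
L_total = 10·log₁₀(4.022e+09) = 96.04 dB SPL.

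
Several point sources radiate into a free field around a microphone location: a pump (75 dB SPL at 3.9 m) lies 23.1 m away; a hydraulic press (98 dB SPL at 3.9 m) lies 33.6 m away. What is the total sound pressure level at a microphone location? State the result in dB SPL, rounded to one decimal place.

79.3 dB SPL

Apply inverse-square spreading to bring every level to the receiver, then sum 10^(L/10).
pump: 75 − 20·log₁₀(23.1/3.9) = 75 − 15.45 = 59.55 dB SPL.
hydraulic press: 98 − 20·log₁₀(33.6/3.9) = 98 − 18.71 = 79.29 dB SPL.
Σ 10^(L/10) = 8.591e+07 → L_total = 10·log₁₀(8.591e+07) = 79.34 dB SPL.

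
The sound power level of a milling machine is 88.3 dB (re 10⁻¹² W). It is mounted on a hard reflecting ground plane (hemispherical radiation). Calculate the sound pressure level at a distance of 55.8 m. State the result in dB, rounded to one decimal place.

45.4 dB

The power spreads over a hemisphere of area 2π·r², so L_p = L_w − 10·log₁₀(2π·r²).
2π·r² = 1.956e+04 m², 10·log₁₀ of that is 42.914 dB.
L_p = 88.3 − 42.914 = 45.39 dB.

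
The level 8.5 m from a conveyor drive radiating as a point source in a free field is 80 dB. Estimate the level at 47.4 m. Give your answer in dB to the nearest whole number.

65 dB

For a point source, L₂ = L₁ − 20·log₁₀(r₂/r₁).
L₂ = 80 − 20·log₁₀(47.4/8.5) = 80 − 14.927 = 65.07 dB.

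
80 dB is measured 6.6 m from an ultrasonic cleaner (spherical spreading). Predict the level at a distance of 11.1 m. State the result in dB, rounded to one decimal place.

Spherical spreading from a point source gives a 20·log₁₀(r₂/r₁) drop.
L₂ = 80 − 20·log₁₀(11.1/6.6) = 80 − 4.516 = 75.48 dB.

75.5 dB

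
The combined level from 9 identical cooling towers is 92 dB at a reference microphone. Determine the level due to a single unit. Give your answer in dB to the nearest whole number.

82 dB

9 equal contributions raise the level by 10·log₁₀ 9 = 9.542 dB, so each unit alone gives 92 − 9.542.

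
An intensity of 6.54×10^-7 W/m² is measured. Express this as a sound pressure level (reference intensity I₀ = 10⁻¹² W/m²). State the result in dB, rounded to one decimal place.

L = 10·log₁₀(I/I₀) = 10·log₁₀(6.54×10^-7/10⁻¹²) = 10·log₁₀(6.54×10^5).
L = 10·(0.8156 + 5) = 58.16 dB.

58.2 dB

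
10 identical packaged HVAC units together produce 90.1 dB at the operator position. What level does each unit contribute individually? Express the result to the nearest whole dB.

Dividing the total intensity by 10 lowers the level by 10·log₁₀ 10 = 10.000 dB: L₁ = 90.1 − 10.000.

80 dB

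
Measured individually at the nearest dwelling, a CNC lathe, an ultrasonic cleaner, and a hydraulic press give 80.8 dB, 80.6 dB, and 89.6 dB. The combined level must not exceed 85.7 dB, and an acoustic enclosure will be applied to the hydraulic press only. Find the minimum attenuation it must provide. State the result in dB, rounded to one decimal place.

8.2 dB

Fixed contribution from the other sources: Σ 10^(L/10) = 10^(80.8/10) + 10^(80.6/10) = 2.350e+08 (83.71 dB).
The limit corresponds to 10^(85.7/10) = 3.715e+08; subtracting the fixed part leaves 1.365e+08 for the hydraulic press, i.e. 81.35 dB.
Required insertion loss = 89.6 − 81.35 = 8.25 dB.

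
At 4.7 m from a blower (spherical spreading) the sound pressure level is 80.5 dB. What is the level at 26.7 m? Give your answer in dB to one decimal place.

65.4 dB

Point-source attenuation: ΔL = 20·log₁₀(r₂/r₁) = 20·log₁₀(26.7/4.7) = 15.088 dB.
L₂ = 80.5 − 20·log₁₀(26.7/4.7) = 80.5 − 15.088 = 65.41 dB.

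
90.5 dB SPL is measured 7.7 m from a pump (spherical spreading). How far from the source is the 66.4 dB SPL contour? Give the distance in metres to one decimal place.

123.4 m

For a point source L₁ − L₂ = 20·log₁₀(r₂/r₁), so r₂ = r₁·10^((L₁−L₂)/20).
r₂ = 7.7·10^((90.5−66.4)/20) = 7.7·10^(24.1/20) = 123.45 m.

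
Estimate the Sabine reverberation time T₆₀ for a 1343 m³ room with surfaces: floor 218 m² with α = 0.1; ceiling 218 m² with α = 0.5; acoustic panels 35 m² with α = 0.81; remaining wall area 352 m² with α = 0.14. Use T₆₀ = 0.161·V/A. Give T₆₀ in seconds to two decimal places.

A = Σ Sᵢαᵢ = 218·0.1 + 218·0.5 + 35·0.81 + 352·0.14 = 208.43 m².
T₆₀ = 0.161 × 1343 / 208.43 = 1.037 s.

1.04 s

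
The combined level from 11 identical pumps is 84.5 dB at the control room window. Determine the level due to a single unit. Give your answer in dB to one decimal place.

74.1 dB

Dividing the total intensity by 11 lowers the level by 10·log₁₀ 11 = 10.414 dB: L₁ = 84.5 − 10.414.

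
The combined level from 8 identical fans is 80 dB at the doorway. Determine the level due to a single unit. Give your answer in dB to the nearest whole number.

71 dB

For N identical incoherent sources L_total = L₁ + 10·log₁₀ N, so L₁ = 80 − 10·log₁₀(8) = 80 − 9.031.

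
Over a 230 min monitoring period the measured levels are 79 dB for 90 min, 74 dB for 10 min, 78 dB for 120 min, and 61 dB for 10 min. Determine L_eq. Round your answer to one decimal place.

L_eq = 10·log₁₀[(1/T)·Σ tᵢ·10^(Lᵢ/10)] with T = 230 min.
Σ tᵢ·10^(Lᵢ/10) = 90·10^(79/10) + 10·10^(74/10) + 120·10^(78/10) + 10·10^(61/10) = 1.498e+10.
L_eq = 10·log₁₀(1.498e+10/230) = 78.14 dB.

78.1 dB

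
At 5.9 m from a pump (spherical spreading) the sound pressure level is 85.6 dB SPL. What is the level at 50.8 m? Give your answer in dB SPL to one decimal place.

Spherical spreading from a point source gives a 20·log₁₀(r₂/r₁) drop.
L₂ = 85.6 − 20·log₁₀(50.8/5.9) = 85.6 − 18.700 = 66.90 dB SPL.

66.9 dB SPL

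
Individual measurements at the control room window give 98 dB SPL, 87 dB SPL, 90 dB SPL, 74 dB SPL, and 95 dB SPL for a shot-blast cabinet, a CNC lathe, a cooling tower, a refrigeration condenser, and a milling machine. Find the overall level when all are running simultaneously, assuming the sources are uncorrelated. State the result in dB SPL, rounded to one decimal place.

100.4 dB SPL

Incoherent sources combine by intensity addition: L_total = 10·log₁₀(Σ 10^(L_i/10)).
Σ 10^(L/10) = 10^(98/10) + 10^(87/10) + 10^(90/10) + 10^(74/10) + 10^(95/10) = 1.100e+10.
L_total = 10·log₁₀(1.100e+10) = 100.41 dB SPL.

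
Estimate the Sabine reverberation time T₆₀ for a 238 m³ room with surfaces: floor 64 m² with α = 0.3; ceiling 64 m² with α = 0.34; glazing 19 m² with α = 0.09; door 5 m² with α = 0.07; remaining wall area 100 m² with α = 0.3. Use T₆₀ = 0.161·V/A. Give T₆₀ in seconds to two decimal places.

0.52 s

Total absorption A = 64·0.3 + 64·0.34 + 19·0.09 + 5·0.07 + 100·0.3 = 73.02 m² sabins.
T₆₀ = 0.161 × 238 / 73.02 = 0.525 s.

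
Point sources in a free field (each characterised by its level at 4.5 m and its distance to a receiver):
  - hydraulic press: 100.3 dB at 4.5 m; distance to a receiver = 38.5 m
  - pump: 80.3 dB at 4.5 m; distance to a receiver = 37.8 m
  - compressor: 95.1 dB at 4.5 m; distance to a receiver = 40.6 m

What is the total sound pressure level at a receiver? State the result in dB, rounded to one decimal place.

Propagate each source to the receiver with L = L_ref − 20·log₁₀(r/r_ref), then add intensities.
hydraulic press: 100.3 − 20·log₁₀(38.5/4.5) = 100.3 − 18.64 = 81.66 dB.
pump: 80.3 − 20·log₁₀(37.8/4.5) = 80.3 − 18.49 = 61.81 dB.
compressor: 95.1 − 20·log₁₀(40.6/4.5) = 95.1 − 19.11 = 75.99 dB.
Σ 10^(L/10) = 1.877e+08 → L_total = 10·log₁₀(1.877e+08) = 82.73 dB.

82.7 dB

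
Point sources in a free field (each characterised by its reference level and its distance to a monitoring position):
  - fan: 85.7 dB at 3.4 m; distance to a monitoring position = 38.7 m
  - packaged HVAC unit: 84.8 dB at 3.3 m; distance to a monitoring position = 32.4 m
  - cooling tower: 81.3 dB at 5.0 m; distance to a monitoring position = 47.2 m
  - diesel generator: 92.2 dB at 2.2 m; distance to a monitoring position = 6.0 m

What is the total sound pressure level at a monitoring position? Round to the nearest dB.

First find each source's level at the receiver (point-source: −20·log₁₀(r/r_ref)), then combine on an intensity basis.
fan: 85.7 − 20·log₁₀(38.7/3.4) = 85.7 − 21.12 = 64.58 dB.
packaged HVAC unit: 84.8 − 20·log₁₀(32.4/3.3) = 84.8 − 19.84 = 64.96 dB.
cooling tower: 81.3 − 20·log₁₀(47.2/5.0) = 81.3 − 19.50 = 61.80 dB.
diesel generator: 92.2 − 20·log₁₀(6.0/2.2) = 92.2 − 8.71 = 83.49 dB.
Σ 10^(L/10) = 2.306e+08 → L_total = 10·log₁₀(2.306e+08) = 83.63 dB.

84 dB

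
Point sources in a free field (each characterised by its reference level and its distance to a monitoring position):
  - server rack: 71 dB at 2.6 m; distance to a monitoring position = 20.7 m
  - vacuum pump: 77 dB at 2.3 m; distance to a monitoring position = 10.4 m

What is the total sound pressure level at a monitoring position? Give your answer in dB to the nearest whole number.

Propagate each source to the receiver with L = L_ref − 20·log₁₀(r/r_ref), then add intensities.
server rack: 71 − 20·log₁₀(20.7/2.6) = 71 − 18.02 = 52.98 dB.
vacuum pump: 77 − 20·log₁₀(10.4/2.3) = 77 − 13.11 = 63.89 dB.
Σ 10^(L/10) = 2.650e+06 → L_total = 10·log₁₀(2.650e+06) = 64.23 dB.

64 dB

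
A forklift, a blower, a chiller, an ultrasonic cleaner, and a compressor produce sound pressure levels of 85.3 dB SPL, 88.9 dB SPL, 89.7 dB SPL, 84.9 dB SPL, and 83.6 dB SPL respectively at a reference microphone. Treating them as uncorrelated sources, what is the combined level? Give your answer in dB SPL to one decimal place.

For uncorrelated sources the intensities add, so convert each level to linear form, sum, and take 10·log₁₀ of the total.
Σ 10^(L/10) = 10^(85.3/10) + 10^(88.9/10) + 10^(89.7/10) + 10^(84.9/10) + 10^(83.6/10) = 2.586e+09.
L_total = 10·log₁₀(2.586e+09) = 94.13 dB SPL.

94.1 dB SPL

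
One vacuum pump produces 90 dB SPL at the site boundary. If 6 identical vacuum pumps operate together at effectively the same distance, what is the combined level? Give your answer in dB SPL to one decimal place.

97.8 dB SPL

With 6 equal, uncorrelated contributions the intensity is 6× that of one unit, giving a rise of 10·log₁₀ 6.
L_total = 90 + 10·log₁₀(6) = 90 + 7.782 = 97.78 dB SPL.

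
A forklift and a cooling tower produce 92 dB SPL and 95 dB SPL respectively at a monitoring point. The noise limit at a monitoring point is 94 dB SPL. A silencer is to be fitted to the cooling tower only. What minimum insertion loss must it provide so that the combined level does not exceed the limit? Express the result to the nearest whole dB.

The untreated sources together contribute 10^(92/10) = 1.585e+09, i.e. 92.00 dB SPL.
To meet 94 dB SPL overall, the treated cooling tower may contribute at most 10^(94/10) − 1.585e+09 = 9.270e+08, i.e. 89.67 dB SPL.
Required insertion loss = 95 − 89.67 = 5.33 dB.

5 dB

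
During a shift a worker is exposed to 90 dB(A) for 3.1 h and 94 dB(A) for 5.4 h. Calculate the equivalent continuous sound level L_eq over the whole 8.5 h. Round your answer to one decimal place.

L_eq = 10·log₁₀[(1/T)·Σ tᵢ·10^(Lᵢ/10)] with T = 8.5 h.
Σ tᵢ·10^(Lᵢ/10) = 3.1·10^(90/10) + 5.4·10^(94/10) = 1.666e+10.
L_eq = 10·log₁₀(1.666e+10/8.5) = 92.92 dB(A).

92.9 dB(A)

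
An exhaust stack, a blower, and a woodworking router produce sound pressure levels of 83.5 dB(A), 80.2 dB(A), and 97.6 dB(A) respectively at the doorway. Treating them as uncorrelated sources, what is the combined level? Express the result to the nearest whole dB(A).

98 dB(A)

Incoherent sources combine by intensity addition: L_total = 10·log₁₀(Σ 10^(L_i/10)).
Σ 10^(L/10) = 10^(83.5/10) + 10^(80.2/10) + 10^(97.6/10) = 6.083e+09.
L_total = 10·log₁₀(6.083e+09) = 97.84 dB(A).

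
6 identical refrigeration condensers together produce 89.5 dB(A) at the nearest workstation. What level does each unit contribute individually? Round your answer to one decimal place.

81.7 dB(A)

6 equal contributions raise the level by 10·log₁₀ 6 = 7.782 dB, so each unit alone gives 89.5 − 7.782.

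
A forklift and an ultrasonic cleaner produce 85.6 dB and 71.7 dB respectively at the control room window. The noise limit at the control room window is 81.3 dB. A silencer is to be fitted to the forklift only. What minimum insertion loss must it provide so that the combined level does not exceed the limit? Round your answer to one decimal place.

Everything except the forklift sums to 10^(71.7/10) = 1.479e+07 in linear terms, 71.70 dB.
To meet 81.3 dB overall, the treated forklift may contribute at most 10^(81.3/10) − 1.479e+07 = 1.201e+08, i.e. 80.80 dB.
Required insertion loss = 85.6 − 80.80 = 4.80 dB.

4.8 dB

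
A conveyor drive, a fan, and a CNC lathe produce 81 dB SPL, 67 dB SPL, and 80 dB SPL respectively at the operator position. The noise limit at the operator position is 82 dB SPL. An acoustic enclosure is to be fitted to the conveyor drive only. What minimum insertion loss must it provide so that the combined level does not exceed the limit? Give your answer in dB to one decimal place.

3.7 dB

Fixed contribution from the other sources: Σ 10^(L/10) = 10^(67/10) + 10^(80/10) = 1.050e+08 (80.21 dB SPL).
To meet 82 dB SPL overall, the treated conveyor drive may contribute at most 10^(82/10) − 1.050e+08 = 5.348e+07, i.e. 77.28 dB SPL.
Required insertion loss = 81 − 77.28 = 3.72 dB.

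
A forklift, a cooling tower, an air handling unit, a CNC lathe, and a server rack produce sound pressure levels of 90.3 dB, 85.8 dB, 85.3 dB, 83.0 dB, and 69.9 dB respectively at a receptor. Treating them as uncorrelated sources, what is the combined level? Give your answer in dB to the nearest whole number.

93 dB

For uncorrelated sources the intensities add, so convert each level to linear form, sum, and take 10·log₁₀ of the total.
Σ 10^(L/10) = 10^(90.3/10) + 10^(85.8/10) + 10^(85.3/10) + 10^(83.0/10) + 10^(69.9/10) = 2.000e+09.
L_total = 10·log₁₀(2.000e+09) = 93.01 dB.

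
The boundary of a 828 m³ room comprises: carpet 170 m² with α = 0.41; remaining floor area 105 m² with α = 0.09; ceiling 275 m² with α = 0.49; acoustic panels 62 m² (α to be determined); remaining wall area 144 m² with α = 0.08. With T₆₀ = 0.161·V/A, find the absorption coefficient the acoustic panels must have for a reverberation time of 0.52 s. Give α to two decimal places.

0.50

A = 0.161·V/T₆₀ = 0.161·828/0.52 = 256.36 m² sabins.
Absorption from the other surfaces = 170·0.41 + 105·0.09 + 275·0.49 + 144·0.08 = 225.42 m², so the acoustic panels must supply 30.94 m² over 62 m².
α = 30.94/62 = 0.499.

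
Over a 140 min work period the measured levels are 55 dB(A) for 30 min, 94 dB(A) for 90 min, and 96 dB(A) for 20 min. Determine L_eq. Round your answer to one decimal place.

93.4 dB(A)

The energy average is taken in the linear domain: L_eq = 10·log₁₀[(Σ tᵢ·10^(Lᵢ/10))/T], T = 140 min.
Σ tᵢ·10^(Lᵢ/10) = 30·10^(55/10) + 90·10^(94/10) + 20·10^(96/10) = 3.057e+11.
L_eq = 10·log₁₀(3.057e+11/140) = 93.39 dB(A).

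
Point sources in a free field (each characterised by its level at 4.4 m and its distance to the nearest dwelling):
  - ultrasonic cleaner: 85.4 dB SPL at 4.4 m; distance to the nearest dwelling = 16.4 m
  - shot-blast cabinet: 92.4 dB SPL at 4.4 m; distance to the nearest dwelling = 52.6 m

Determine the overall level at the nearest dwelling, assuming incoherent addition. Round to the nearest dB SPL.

Propagate each source to the receiver with L = L_ref − 20·log₁₀(r/r_ref), then add intensities.
ultrasonic cleaner: 85.4 − 20·log₁₀(16.4/4.4) = 85.4 − 11.43 = 73.97 dB SPL.
shot-blast cabinet: 92.4 − 20·log₁₀(52.6/4.4) = 92.4 − 21.55 = 70.85 dB SPL.
Σ 10^(L/10) = 3.712e+07 → L_total = 10·log₁₀(3.712e+07) = 75.70 dB SPL.

76 dB SPL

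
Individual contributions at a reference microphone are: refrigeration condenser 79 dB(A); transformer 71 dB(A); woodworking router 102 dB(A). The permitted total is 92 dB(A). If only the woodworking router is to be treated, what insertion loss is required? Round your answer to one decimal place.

The untreated sources together contribute 10^(79/10) + 10^(71/10) = 9.202e+07, i.e. 79.64 dB(A).
To meet 92 dB(A) overall, the treated woodworking router may contribute at most 10^(92/10) − 9.202e+07 = 1.493e+09, i.e. 91.74 dB(A).
Required insertion loss = 102 − 91.74 = 10.26 dB.

10.3 dB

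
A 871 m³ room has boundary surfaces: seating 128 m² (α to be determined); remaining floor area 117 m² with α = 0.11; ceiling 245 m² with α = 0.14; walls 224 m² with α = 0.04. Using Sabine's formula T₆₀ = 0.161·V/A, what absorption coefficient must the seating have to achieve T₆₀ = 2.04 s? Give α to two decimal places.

0.10

From T₆₀ = 0.161·V/A, the target T₆₀ = 2.04 s needs A = 0.161·871/2.04 = 68.74 m².
Absorption from the other surfaces = 117·0.11 + 245·0.14 + 224·0.04 = 56.13 m², so the seating must supply 12.61 m² over 128 m².
α = 12.61/128 = 0.099.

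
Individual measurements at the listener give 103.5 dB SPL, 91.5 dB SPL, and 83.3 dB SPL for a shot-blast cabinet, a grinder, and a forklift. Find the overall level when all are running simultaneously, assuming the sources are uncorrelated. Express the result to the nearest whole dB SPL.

104 dB SPL

For uncorrelated sources the intensities add, so convert each level to linear form, sum, and take 10·log₁₀ of the total.
Σ 10^(L/10) = 10^(103.5/10) + 10^(91.5/10) + 10^(83.3/10) = 2.401e+10.
L_total = 10·log₁₀(2.401e+10) = 103.80 dB SPL.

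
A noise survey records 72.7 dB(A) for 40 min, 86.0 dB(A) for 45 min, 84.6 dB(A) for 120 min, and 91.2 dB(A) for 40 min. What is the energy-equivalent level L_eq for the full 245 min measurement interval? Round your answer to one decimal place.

86.4 dB(A)

Weight each interval's intensity by its duration and average over T = 245 min:
Σ tᵢ·10^(Lᵢ/10) = 40·10^(72.7/10) + 45·10^(86.0/10) + 120·10^(84.6/10) + 40·10^(91.2/10) = 1.060e+11.
L_eq = 10·log₁₀(1.060e+11/245) = 86.36 dB(A).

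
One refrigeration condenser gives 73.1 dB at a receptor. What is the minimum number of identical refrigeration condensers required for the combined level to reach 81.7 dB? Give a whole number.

N identical sources give L₁ + 10·log₁₀ N, so require 10·log₁₀ N ≥ 81.7 − 73.1 = 8.6 dB.
N ≥ 10^(8.6/10) = 7.244, so N = 8.

8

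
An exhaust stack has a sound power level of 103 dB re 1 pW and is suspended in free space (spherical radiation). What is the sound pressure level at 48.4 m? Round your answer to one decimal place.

58.3 dB

L_p = L_w − 10·log₁₀(4π·r²) with r = 48.4 m.
4π·r² = 2.944e+04 m², 10·log₁₀ of that is 44.689 dB.
L_p = 103 − 44.689 = 58.31 dB.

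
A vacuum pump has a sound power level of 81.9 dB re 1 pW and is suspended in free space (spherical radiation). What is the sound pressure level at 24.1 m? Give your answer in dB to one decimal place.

43.3 dB

The power spreads over a sphere of area 4π·r², so L_p = L_w − 10·log₁₀(4π·r²).
4π·r² = 7299 m², 10·log₁₀ of that is 38.632 dB.
L_p = 81.9 − 38.632 = 43.27 dB.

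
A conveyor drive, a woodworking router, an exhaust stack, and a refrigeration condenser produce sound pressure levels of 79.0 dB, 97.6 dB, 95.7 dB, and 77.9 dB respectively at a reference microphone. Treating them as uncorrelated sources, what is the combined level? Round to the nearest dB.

100 dB

Incoherent sources combine by intensity addition: L_total = 10·log₁₀(Σ 10^(L_i/10)).
Σ 10^(L/10) = 10^(79.0/10) + 10^(97.6/10) + 10^(95.7/10) + 10^(77.9/10) = 9.611e+09.
L_total = 10·log₁₀(9.611e+09) = 99.83 dB.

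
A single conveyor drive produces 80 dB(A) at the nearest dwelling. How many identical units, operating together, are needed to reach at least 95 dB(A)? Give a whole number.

Need L₁ + 10·log₁₀ N ≥ 95, i.e. log₁₀ N ≥ 1.50.
N ≥ 10^(15.0/10) = 31.623, so N = 32.

32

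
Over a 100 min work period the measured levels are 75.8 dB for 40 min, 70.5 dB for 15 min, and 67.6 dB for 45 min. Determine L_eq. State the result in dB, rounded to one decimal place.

72.9 dB

L_eq = 10·log₁₀[(1/T)·Σ tᵢ·10^(Lᵢ/10)] with T = 100 min.
Σ tᵢ·10^(Lᵢ/10) = 40·10^(75.8/10) + 15·10^(70.5/10) + 45·10^(67.6/10) = 1.948e+09.
L_eq = 10·log₁₀(1.948e+09/100) = 72.90 dB.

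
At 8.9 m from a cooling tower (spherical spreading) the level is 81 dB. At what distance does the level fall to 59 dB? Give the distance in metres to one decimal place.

For a point source L₁ − L₂ = 20·log₁₀(r₂/r₁), so r₂ = r₁·10^((L₁−L₂)/20).
r₂ = 8.9·10^((81−59)/20) = 8.9·10^(22.0/20) = 112.04 m.

112.0 m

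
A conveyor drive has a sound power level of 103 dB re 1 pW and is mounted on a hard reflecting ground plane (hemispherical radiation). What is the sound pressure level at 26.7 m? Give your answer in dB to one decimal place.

66.5 dB

Free-field hemispherical radiation: L_p = L_w − 10·log₁₀(2π·r²), r = 26.7 m.
2π·r² = 4479 m², 10·log₁₀ of that is 36.512 dB.
L_p = 103 − 36.512 = 66.49 dB.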